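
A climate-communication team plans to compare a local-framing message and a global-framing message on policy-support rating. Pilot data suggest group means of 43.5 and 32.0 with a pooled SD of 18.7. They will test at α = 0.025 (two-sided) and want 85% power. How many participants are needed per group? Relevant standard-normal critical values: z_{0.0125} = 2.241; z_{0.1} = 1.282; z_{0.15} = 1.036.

n = 57 per group

Cohen's d = |M₁ − M₂| / SD_pooled = |43.5 − 32.0| / 18.7 = 11.5 / 18.7 = 0.615.
For two independent groups with equal n: n = 2·((z_{α/2} + z_β) / d)².
z_{α/2} + z_β = 2.241 + 1.036 = 3.277.
n = 2 × (3.277 / 0.615)² = 2 × 5.328² = 2 × 28.39 = 56.8.
Round up to the next whole participant.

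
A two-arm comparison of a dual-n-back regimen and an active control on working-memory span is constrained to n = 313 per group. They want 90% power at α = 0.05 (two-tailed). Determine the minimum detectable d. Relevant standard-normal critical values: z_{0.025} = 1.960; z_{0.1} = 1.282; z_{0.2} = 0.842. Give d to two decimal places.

For two independent groups of n = 313 each: d_min = (z_{α/2} + z_β)·√(2/n).
z-sum = 1.960 + 1.282 = 3.242.
d_min = 3.242 × √(2/313) = 3.242 × 0.0799 = 0.259.

d_min ≈ 0.26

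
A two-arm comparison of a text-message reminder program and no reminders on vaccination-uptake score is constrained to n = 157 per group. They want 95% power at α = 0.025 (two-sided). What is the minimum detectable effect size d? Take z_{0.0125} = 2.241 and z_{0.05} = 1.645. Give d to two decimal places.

For two independent groups of n = 157 each: d_min = (z_{α/2} + z_β)·√(2/n).
z-sum = 2.241 + 1.645 = 3.886.
d_min = 3.886 × √(2/157) = 3.886 × 0.1129 = 0.439.

d_min ≈ 0.44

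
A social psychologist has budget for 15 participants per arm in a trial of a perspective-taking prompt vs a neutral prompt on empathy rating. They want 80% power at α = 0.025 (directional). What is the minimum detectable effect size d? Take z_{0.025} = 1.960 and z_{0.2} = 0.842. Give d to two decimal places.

d_min ≈ 1.02

For two independent groups of n = 15 each: d_min = (z_{α} + z_β)·√(2/n).
z-sum = 1.960 + 0.842 = 2.802.
d_min = 2.802 × √(2/15) = 2.802 × 0.3651 = 1.023.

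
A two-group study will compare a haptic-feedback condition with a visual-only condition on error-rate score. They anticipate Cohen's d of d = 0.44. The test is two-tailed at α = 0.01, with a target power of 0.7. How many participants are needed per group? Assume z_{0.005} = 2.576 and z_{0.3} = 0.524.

n = 100 per group

For two independent groups with equal n: n = 2·((z_{α/2} + z_β) / d)².
z_{α/2} + z_β = 2.576 + 0.524 = 3.100.
n = 2 × (3.100 / 0.44)² = 2 × 7.045² = 2 × 49.64 = 99.3.
Round up to the next whole participant.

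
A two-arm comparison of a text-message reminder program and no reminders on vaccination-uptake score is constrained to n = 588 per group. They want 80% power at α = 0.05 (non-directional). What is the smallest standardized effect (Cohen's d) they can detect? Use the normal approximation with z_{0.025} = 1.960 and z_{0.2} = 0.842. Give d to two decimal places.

d_min ≈ 0.16

For two independent groups of n = 588 each: d_min = (z_{α/2} + z_β)·√(2/n).
z-sum = 1.960 + 0.842 = 2.802.
d_min = 2.802 × √(2/588) = 2.802 × 0.0583 = 0.163.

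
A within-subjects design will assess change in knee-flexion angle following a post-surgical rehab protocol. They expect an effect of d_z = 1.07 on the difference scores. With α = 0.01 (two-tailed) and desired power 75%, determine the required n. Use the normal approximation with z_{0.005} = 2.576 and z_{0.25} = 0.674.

n = 10 pairs

For a paired (one-sample on differences) test: n = ((z_{α/2} + z_β) / d)².
z_{α/2} + z_β = 2.576 + 0.674 = 3.250.
n = (3.250 / 1.07)² = 3.037² = 9.23.
Round up.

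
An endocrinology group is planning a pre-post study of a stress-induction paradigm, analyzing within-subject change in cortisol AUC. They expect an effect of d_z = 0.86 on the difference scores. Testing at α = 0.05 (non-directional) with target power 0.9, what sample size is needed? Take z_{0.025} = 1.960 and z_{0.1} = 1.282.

n = 15 pairs

For a paired (one-sample on differences) test: n = ((z_{α/2} + z_β) / d)².
z_{α/2} + z_β = 1.960 + 1.282 = 3.242.
n = (3.242 / 0.86)² = 3.770² = 14.21.
Round up.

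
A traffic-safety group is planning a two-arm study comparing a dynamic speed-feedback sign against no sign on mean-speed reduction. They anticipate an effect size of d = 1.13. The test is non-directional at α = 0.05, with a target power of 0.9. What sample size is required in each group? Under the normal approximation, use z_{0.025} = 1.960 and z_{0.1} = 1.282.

n = 17 per group

For two independent groups with equal n: n = 2·((z_{α/2} + z_β) / d)².
z_{α/2} + z_β = 1.960 + 1.282 = 3.242.
n = 2 × (3.242 / 1.13)² = 2 × 2.869² = 2 × 8.23 = 16.5.
Round up to the next whole participant.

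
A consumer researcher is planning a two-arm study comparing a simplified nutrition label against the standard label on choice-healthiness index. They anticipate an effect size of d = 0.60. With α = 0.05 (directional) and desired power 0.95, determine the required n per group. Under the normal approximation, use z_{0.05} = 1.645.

n = 61 per group

For two independent groups with equal n: n = 2·((z_{α} + z_β) / d)².
z_{α} + z_β = 1.645 + 1.645 = 3.290.
n = 2 × (3.290 / 0.60)² = 2 × 5.483² = 2 × 30.07 = 60.1.
Round up to the next whole participant.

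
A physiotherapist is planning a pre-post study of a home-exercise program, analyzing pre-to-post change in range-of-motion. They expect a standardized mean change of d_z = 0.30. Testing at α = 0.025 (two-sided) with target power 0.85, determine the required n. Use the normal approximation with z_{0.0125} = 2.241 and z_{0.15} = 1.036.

n = 120 pairs

For a paired (one-sample on differences) test: n = ((z_{α/2} + z_β) / d)².
z_{α/2} + z_β = 2.241 + 1.036 = 3.277.
n = (3.277 / 0.30)² = 10.923² = 119.32.
Round up.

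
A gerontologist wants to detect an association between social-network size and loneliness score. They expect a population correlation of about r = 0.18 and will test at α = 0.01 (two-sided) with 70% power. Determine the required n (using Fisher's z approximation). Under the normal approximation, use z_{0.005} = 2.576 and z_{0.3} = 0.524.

n = 294

Fisher's z: C = ½·ln((1+r)/(1−r)) = ½·ln(1.4390) = 0.1820.
n = ((z_{α/2} + z_β)/C)² + 3.
(2.576 + 0.524) / 0.1820 = 3.100 / 0.1820 = 17.033.
n = 17.033² + 3 = 290.12 + 3 = 293.1.
Round up.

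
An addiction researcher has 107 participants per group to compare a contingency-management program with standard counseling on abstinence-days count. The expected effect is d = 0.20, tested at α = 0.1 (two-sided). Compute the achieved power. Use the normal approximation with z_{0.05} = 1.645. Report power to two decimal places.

For two equal groups, power = Φ(d·√(n/2) − z_{α/2}).
d·√(n/2) = 0.20 × √(107/2) = 0.20 × 7.314 = 1.463.
z_β = 1.463 − 1.645 = -0.182.
Power = Φ(-0.182) = 0.428.

power ≈ 0.43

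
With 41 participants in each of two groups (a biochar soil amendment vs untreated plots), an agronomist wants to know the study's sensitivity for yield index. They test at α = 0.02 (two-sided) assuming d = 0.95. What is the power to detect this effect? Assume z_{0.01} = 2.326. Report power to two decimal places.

For two equal groups, power = Φ(d·√(n/2) − z_{α/2}).
d·√(n/2) = 0.95 × √(41/2) = 0.95 × 4.528 = 4.301.
z_β = 4.301 − 2.326 = 1.975.
Power = Φ(1.975) = 0.976.

power ≈ 0.98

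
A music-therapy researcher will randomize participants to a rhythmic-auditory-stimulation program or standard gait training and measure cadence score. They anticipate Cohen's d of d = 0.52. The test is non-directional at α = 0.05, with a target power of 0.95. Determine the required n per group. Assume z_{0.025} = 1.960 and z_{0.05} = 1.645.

n = 97 per group

For two independent groups with equal n: n = 2·((z_{α/2} + z_β) / d)².
z_{α/2} + z_β = 1.960 + 1.645 = 3.605.
n = 2 × (3.605 / 0.52)² = 2 × 6.933² = 2 × 48.06 = 96.1.
Round up to the next whole participant.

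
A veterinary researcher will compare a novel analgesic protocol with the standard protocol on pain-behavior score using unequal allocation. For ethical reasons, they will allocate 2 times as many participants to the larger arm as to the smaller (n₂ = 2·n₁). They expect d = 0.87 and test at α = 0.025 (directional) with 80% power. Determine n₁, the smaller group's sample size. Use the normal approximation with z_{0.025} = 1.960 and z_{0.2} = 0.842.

n₁ = 16

With allocation ratio k = n₂/n₁ = 2, Var(x̄₁−x̄₂) = σ²(1/n₁ + 1/(k·n₁)) = σ²·(k+1)/(k·n₁).
So n₁ = (1 + 1/k)·((z_{α} + z_β)/d)² = 1.500 × (2.802/0.87)².
n₁ = 1.500 × 10.37 = 15.6.
Round up: n₁ = 16, giving n₂ = 2 × 16 = 32.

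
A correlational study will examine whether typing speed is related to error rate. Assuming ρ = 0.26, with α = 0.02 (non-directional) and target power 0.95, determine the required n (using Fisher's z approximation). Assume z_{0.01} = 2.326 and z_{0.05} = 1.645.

n = 226

Fisher's z: C = ½·ln((1+r)/(1−r)) = ½·ln(1.7027) = 0.2661.
n = ((z_{α/2} + z_β)/C)² + 3.
(2.326 + 1.645) / 0.2661 = 3.971 / 0.2661 = 14.923.
n = 14.923² + 3 = 222.69 + 3 = 225.7.
Round up.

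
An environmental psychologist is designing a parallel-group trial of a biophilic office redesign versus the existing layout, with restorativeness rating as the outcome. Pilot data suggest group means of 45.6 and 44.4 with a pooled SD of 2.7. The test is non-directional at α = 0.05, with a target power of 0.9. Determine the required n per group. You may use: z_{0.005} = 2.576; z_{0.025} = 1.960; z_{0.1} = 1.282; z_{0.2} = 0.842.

Cohen's d = |M₁ − M₂| / SD_pooled = |45.6 − 44.4| / 2.7 = 1.2 / 2.7 = 0.444.
For two independent groups with equal n: n = 2·((z_{α/2} + z_β) / d)².
z_{α/2} + z_β = 1.960 + 1.282 = 3.242.
n = 2 × (3.242 / 0.444)² = 2 × 7.302² = 2 × 53.32 = 106.6.
Round up to the next whole participant.

n = 107 per group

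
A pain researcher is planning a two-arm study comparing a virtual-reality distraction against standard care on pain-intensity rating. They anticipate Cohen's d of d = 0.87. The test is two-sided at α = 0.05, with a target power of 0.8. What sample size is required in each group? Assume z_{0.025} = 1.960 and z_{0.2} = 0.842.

For two independent groups with equal n: n = 2·((z_{α/2} + z_β) / d)².
z_{α/2} + z_β = 1.960 + 0.842 = 2.802.
n = 2 × (2.802 / 0.87)² = 2 × 3.221² = 2 × 10.37 = 20.7.
Round up to the next whole participant.

n = 21 per group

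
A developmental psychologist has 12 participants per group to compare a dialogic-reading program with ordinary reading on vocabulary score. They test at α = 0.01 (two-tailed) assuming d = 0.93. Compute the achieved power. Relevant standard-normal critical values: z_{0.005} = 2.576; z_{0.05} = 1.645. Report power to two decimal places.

For two equal groups, power = Φ(d·√(n/2) − z_{α/2}).
d·√(n/2) = 0.93 × √(12/2) = 0.93 × 2.449 = 2.278.
z_β = 2.278 − 2.576 = -0.298.
Power = Φ(-0.298) = 0.383.

power ≈ 0.38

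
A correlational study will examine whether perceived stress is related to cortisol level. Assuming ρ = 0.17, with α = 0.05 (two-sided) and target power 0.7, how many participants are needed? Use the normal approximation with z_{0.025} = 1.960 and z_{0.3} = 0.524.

Fisher's z: C = ½·ln((1+r)/(1−r)) = ½·ln(1.4096) = 0.1717.
n = ((z_{α/2} + z_β)/C)² + 3.
(1.960 + 0.524) / 0.1717 = 2.484 / 0.1717 = 14.467.
n = 14.467² + 3 = 209.30 + 3 = 212.3.
Round up.

n = 213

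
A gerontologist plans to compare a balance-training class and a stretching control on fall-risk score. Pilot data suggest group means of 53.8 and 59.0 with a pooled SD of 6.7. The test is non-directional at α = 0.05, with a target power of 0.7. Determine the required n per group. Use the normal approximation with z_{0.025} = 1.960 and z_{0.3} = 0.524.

n = 21 per group

Cohen's d = |M₁ − M₂| / SD_pooled = |53.8 − 59.0| / 6.7 = 5.2 / 6.7 = 0.776.
For two independent groups with equal n: n = 2·((z_{α/2} + z_β) / d)².
z_{α/2} + z_β = 1.960 + 0.524 = 2.484.
n = 2 × (2.484 / 0.776)² = 2 × 3.201² = 2 × 10.25 = 20.5.
Round up to the next whole participant.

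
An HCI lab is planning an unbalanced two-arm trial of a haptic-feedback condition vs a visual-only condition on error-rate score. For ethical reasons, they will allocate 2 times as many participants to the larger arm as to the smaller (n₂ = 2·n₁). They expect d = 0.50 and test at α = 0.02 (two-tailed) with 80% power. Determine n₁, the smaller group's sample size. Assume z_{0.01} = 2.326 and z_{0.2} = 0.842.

n₁ = 61

With allocation ratio k = n₂/n₁ = 2, Var(x̄₁−x̄₂) = σ²(1/n₁ + 1/(k·n₁)) = σ²·(k+1)/(k·n₁).
So n₁ = (1 + 1/k)·((z_{α/2} + z_β)/d)² = 1.500 × (3.168/0.50)².
n₁ = 1.500 × 40.14 = 60.2.
Round up: n₁ = 61, giving n₂ = 2 × 61 = 122.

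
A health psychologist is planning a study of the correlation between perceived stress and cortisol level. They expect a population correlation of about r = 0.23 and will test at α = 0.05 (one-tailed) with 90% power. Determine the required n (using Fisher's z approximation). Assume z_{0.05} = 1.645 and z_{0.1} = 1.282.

Fisher's z: C = ½·ln((1+r)/(1−r)) = ½·ln(1.5974) = 0.2342.
n = ((z_{α} + z_β)/C)² + 3.
(1.645 + 1.282) / 0.2342 = 2.927 / 0.2342 = 12.498.
n = 12.498² + 3 = 156.20 + 3 = 159.2.
Round up.

n = 160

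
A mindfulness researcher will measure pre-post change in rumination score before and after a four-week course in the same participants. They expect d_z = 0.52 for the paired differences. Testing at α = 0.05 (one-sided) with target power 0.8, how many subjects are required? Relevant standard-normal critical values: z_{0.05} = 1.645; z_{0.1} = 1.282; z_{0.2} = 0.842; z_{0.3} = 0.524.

For a paired (one-sample on differences) test: n = ((z_{α} + z_β) / d)².
z_{α} + z_β = 1.645 + 0.842 = 2.487.
n = (2.487 / 0.52)² = 4.783² = 22.87.
Round up.

n = 23 pairs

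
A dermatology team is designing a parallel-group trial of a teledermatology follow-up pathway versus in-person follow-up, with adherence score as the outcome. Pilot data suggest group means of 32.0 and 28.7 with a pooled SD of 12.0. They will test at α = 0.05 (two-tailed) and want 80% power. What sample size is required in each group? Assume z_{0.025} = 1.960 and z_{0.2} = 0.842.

Cohen's d = |M₁ − M₂| / SD_pooled = |32.0 − 28.7| / 12.0 = 3.3 / 12.0 = 0.275.
For two independent groups with equal n: n = 2·((z_{α/2} + z_β) / d)².
z_{α/2} + z_β = 1.960 + 0.842 = 2.802.
n = 2 × (2.802 / 0.275)² = 2 × 10.189² = 2 × 103.82 = 207.6.
Round up to the next whole participant.

n = 208 per group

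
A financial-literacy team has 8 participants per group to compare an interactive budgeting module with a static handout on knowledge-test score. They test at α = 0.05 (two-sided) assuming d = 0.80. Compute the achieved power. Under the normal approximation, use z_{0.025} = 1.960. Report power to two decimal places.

power ≈ 0.36

For two equal groups, power = Φ(d·√(n/2) − z_{α/2}).
d·√(n/2) = 0.80 × √(8/2) = 0.80 × 2.000 = 1.600.
z_β = 1.600 − 1.960 = -0.360.
Power = Φ(-0.360) = 0.359.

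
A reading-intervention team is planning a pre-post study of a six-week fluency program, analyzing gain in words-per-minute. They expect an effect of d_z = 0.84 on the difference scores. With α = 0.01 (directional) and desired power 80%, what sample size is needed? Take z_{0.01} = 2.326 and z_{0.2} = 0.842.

n = 15 pairs

For a paired (one-sample on differences) test: n = ((z_{α} + z_β) / d)².
z_{α} + z_β = 2.326 + 0.842 = 3.168.
n = (3.168 / 0.84)² = 3.771² = 14.22.
Round up.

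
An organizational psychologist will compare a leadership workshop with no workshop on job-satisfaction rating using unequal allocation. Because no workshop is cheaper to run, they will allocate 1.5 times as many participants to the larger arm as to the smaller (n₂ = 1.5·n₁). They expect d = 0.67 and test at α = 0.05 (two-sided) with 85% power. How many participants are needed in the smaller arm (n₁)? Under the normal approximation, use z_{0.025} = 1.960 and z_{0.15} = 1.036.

With allocation ratio k = n₂/n₁ = 1.5, Var(x̄₁−x̄₂) = σ²(1/n₁ + 1/(k·n₁)) = σ²·(k+1)/(k·n₁).
So n₁ = (1 + 1/k)·((z_{α/2} + z_β)/d)² = 1.667 × (2.996/0.67)².
n₁ = 1.667 × 20.00 = 33.3.
Round up: n₁ = 34, giving n₂ = 1.5 × 34 = 51.

n₁ = 34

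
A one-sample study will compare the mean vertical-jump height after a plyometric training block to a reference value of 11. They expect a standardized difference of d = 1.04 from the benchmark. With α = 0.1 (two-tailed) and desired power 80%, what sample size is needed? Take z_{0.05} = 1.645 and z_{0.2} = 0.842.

n = 6

For a one-sample test: n = ((z_{α/2} + z_β) / d)².
z_{α/2} + z_β = 1.645 + 0.842 = 2.487.
n = (2.487 / 1.04)² = 2.391² = 5.72.
Round up.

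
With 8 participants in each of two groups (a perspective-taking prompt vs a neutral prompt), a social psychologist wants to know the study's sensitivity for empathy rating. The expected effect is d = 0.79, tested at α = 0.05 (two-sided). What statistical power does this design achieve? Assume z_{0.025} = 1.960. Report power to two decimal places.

For two equal groups, power = Φ(d·√(n/2) − z_{α/2}).
d·√(n/2) = 0.79 × √(8/2) = 0.79 × 2.000 = 1.580.
z_β = 1.580 − 1.960 = -0.380.
Power = Φ(-0.380) = 0.352.

power ≈ 0.35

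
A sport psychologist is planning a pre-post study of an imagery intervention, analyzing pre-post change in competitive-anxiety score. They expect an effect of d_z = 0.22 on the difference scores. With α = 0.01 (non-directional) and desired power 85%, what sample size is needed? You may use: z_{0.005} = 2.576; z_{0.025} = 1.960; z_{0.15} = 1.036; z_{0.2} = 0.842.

For a paired (one-sample on differences) test: n = ((z_{α/2} + z_β) / d)².
z_{α/2} + z_β = 2.576 + 1.036 = 3.612.
n = (3.612 / 0.22)² = 16.418² = 269.56.
Round up.

n = 270 pairs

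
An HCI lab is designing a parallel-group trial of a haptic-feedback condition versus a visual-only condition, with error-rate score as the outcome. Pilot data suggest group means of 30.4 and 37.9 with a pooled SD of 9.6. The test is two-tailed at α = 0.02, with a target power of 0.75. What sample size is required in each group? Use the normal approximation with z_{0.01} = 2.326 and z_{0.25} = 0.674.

Cohen's d = |M₁ − M₂| / SD_pooled = |30.4 − 37.9| / 9.6 = 7.5 / 9.6 = 0.781.
For two independent groups with equal n: n = 2·((z_{α/2} + z_β) / d)².
z_{α/2} + z_β = 2.326 + 0.674 = 3.000.
n = 2 × (3.000 / 0.781)² = 2 × 3.841² = 2 × 14.76 = 29.5.
Round up to the next whole participant.

n = 30 per group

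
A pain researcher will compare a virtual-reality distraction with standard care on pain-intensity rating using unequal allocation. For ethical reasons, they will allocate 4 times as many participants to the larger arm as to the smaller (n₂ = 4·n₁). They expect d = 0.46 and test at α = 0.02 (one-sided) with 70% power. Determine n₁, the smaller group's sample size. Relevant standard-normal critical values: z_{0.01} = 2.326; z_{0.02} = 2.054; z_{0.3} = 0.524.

n₁ = 40

With allocation ratio k = n₂/n₁ = 4, Var(x̄₁−x̄₂) = σ²(1/n₁ + 1/(k·n₁)) = σ²·(k+1)/(k·n₁).
So n₁ = (1 + 1/k)·((z_{α} + z_β)/d)² = 1.250 × (2.578/0.46)².
n₁ = 1.250 × 31.41 = 39.3.
Round up: n₁ = 40, giving n₂ = 4 × 40 = 160.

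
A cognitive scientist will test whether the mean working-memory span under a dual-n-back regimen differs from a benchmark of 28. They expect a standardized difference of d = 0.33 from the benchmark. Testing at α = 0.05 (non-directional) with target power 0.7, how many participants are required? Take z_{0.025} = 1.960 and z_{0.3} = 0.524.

For a one-sample test: n = ((z_{α/2} + z_β) / d)².
z_{α/2} + z_β = 1.960 + 0.524 = 2.484.
n = (2.484 / 0.33)² = 7.527² = 56.66.
Round up.

n = 57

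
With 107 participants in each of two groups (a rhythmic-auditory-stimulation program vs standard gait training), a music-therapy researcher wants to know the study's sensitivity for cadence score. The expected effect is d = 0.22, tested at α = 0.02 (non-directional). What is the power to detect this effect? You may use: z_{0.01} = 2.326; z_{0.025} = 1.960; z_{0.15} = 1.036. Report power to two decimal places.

For two equal groups, power = Φ(d·√(n/2) − z_{α/2}).
d·√(n/2) = 0.22 × √(107/2) = 0.22 × 7.314 = 1.609.
z_β = 1.609 − 2.326 = -0.717.
Power = Φ(-0.717) = 0.237.

power ≈ 0.24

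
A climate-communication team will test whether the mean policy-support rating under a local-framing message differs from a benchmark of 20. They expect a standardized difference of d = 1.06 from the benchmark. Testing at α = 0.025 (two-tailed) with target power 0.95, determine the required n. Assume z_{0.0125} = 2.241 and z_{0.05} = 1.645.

For a one-sample test: n = ((z_{α/2} + z_β) / d)².
z_{α/2} + z_β = 2.241 + 1.645 = 3.886.
n = (3.886 / 1.06)² = 3.666² = 13.44.
Round up.

n = 14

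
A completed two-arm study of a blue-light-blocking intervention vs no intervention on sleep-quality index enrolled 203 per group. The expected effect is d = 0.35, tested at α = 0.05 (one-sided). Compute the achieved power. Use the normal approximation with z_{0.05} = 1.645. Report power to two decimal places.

power ≈ 0.97

For two equal groups, power = Φ(d·√(n/2) − z_{α}).
d·√(n/2) = 0.35 × √(203/2) = 0.35 × 10.075 = 3.526.
z_β = 3.526 − 1.645 = 1.881.
Power = Φ(1.881) = 0.970.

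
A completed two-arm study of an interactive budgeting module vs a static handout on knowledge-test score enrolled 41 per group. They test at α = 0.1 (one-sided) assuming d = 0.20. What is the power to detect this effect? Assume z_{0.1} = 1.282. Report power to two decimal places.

For two equal groups, power = Φ(d·√(n/2) − z_{α}).
d·√(n/2) = 0.20 × √(41/2) = 0.20 × 4.528 = 0.906.
z_β = 0.906 − 1.282 = -0.376.
Power = Φ(-0.376) = 0.353.

power ≈ 0.35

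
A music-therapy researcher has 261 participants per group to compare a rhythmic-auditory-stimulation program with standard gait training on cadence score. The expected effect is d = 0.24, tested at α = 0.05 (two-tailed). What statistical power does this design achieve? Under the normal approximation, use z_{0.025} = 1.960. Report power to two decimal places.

For two equal groups, power = Φ(d·√(n/2) − z_{α/2}).
d·√(n/2) = 0.24 × √(261/2) = 0.24 × 11.424 = 2.742.
z_β = 2.742 − 1.960 = 0.782.
Power = Φ(0.782) = 0.783.

power ≈ 0.78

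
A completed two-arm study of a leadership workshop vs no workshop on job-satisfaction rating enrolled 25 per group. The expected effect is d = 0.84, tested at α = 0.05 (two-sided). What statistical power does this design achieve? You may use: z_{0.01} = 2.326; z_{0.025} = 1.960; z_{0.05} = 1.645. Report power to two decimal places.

For two equal groups, power = Φ(d·√(n/2) − z_{α/2}).
d·√(n/2) = 0.84 × √(25/2) = 0.84 × 3.536 = 2.970.
z_β = 2.970 − 1.960 = 1.010.
Power = Φ(1.010) = 0.844.

power ≈ 0.84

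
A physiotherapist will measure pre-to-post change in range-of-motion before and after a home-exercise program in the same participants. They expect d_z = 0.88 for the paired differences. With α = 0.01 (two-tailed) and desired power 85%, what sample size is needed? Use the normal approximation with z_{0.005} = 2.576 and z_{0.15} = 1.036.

n = 17 pairs

For a paired (one-sample on differences) test: n = ((z_{α/2} + z_β) / d)².
z_{α/2} + z_β = 2.576 + 1.036 = 3.612.
n = (3.612 / 0.88)² = 4.105² = 16.85.
Round up.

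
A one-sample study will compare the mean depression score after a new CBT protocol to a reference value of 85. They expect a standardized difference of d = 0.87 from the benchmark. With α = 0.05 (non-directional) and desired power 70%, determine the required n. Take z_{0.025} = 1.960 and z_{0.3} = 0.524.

For a one-sample test: n = ((z_{α/2} + z_β) / d)².
z_{α/2} + z_β = 1.960 + 0.524 = 2.484.
n = (2.484 / 0.87)² = 2.855² = 8.15.
Round up.

n = 9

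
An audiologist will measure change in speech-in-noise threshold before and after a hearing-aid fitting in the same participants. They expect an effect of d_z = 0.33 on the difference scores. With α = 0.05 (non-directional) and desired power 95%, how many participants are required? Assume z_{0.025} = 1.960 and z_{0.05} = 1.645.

For a paired (one-sample on differences) test: n = ((z_{α/2} + z_β) / d)².
z_{α/2} + z_β = 1.960 + 1.645 = 3.605.
n = (3.605 / 0.33)² = 10.924² = 119.34.
Round up.

n = 120 pairs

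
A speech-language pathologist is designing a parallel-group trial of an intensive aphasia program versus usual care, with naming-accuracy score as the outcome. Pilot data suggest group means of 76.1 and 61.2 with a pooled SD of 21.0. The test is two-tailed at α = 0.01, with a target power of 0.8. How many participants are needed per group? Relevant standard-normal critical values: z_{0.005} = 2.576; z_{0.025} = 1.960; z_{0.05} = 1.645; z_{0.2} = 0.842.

n = 47 per group

Cohen's d = |M₁ − M₂| / SD_pooled = |76.1 − 61.2| / 21.0 = 14.9 / 21.0 = 0.710.
For two independent groups with equal n: n = 2·((z_{α/2} + z_β) / d)².
z_{α/2} + z_β = 2.576 + 0.842 = 3.418.
n = 2 × (3.418 / 0.710)² = 2 × 4.814² = 2 × 23.18 = 46.4.
Round up to the next whole participant.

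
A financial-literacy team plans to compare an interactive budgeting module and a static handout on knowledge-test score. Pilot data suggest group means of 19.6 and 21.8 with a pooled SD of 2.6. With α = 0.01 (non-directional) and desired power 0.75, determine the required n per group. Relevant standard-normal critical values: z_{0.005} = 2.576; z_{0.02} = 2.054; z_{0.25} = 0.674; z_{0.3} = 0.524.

Cohen's d = |M₁ − M₂| / SD_pooled = |19.6 − 21.8| / 2.6 = 2.2 / 2.6 = 0.846.
For two independent groups with equal n: n = 2·((z_{α/2} + z_β) / d)².
z_{α/2} + z_β = 2.576 + 0.674 = 3.250.
n = 2 × (3.250 / 0.846)² = 2 × 3.842² = 2 × 14.76 = 29.5.
Round up to the next whole participant.

n = 30 per group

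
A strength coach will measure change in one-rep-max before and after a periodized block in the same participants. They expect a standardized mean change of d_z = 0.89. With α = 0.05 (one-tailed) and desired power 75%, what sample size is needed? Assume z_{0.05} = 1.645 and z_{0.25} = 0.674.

For a paired (one-sample on differences) test: n = ((z_{α} + z_β) / d)².
z_{α} + z_β = 1.645 + 0.674 = 2.319.
n = (2.319 / 0.89)² = 2.606² = 6.79.
Round up.

n = 7 pairs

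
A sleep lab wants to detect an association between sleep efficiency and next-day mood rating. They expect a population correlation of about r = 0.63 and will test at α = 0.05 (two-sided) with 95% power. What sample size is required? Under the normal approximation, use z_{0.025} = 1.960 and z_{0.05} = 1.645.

n = 27

Fisher's z: C = ½·ln((1+r)/(1−r)) = ½·ln(4.4054) = 0.7414.
n = ((z_{α/2} + z_β)/C)² + 3.
(1.960 + 1.645) / 0.7414 = 3.605 / 0.7414 = 4.862.
n = 4.862² + 3 = 23.64 + 3 = 26.6.
Round up.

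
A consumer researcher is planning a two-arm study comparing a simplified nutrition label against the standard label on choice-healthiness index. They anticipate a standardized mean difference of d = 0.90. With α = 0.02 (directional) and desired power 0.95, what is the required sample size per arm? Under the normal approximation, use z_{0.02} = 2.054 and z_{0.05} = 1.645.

n = 34 per group

For two independent groups with equal n: n = 2·((z_{α} + z_β) / d)².
z_{α} + z_β = 2.054 + 1.645 = 3.699.
n = 2 × (3.699 / 0.90)² = 2 × 4.110² = 2 × 16.89 = 33.8.
Round up to the next whole participant.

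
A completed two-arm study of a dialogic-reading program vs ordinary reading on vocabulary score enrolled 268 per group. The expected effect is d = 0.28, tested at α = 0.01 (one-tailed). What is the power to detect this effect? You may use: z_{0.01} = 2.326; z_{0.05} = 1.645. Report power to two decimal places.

For two equal groups, power = Φ(d·√(n/2) − z_{α}).
d·√(n/2) = 0.28 × √(268/2) = 0.28 × 11.576 = 3.241.
z_β = 3.241 − 2.326 = 0.915.
Power = Φ(0.915) = 0.820.

power ≈ 0.82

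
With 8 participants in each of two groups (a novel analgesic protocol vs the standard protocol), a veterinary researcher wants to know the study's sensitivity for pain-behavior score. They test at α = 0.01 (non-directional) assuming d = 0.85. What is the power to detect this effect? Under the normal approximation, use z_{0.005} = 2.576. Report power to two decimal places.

For two equal groups, power = Φ(d·√(n/2) − z_{α/2}).
d·√(n/2) = 0.85 × √(8/2) = 0.85 × 2.000 = 1.700.
z_β = 1.700 − 2.576 = -0.876.
Power = Φ(-0.876) = 0.191.

power ≈ 0.19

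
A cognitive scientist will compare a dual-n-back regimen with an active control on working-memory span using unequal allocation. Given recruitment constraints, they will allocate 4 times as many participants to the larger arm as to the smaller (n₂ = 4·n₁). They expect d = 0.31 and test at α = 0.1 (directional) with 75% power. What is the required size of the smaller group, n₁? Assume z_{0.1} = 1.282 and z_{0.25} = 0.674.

n₁ = 50

With allocation ratio k = n₂/n₁ = 4, Var(x̄₁−x̄₂) = σ²(1/n₁ + 1/(k·n₁)) = σ²·(k+1)/(k·n₁).
So n₁ = (1 + 1/k)·((z_{α} + z_β)/d)² = 1.250 × (1.956/0.31)².
n₁ = 1.250 × 39.81 = 49.8.
Round up: n₁ = 50, giving n₂ = 4 × 50 = 200.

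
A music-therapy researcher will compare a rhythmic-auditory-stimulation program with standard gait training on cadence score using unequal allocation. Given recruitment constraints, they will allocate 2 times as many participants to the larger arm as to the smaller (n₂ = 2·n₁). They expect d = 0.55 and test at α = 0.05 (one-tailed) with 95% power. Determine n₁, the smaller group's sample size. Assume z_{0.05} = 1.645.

n₁ = 54

With allocation ratio k = n₂/n₁ = 2, Var(x̄₁−x̄₂) = σ²(1/n₁ + 1/(k·n₁)) = σ²·(k+1)/(k·n₁).
So n₁ = (1 + 1/k)·((z_{α} + z_β)/d)² = 1.500 × (3.290/0.55)².
n₁ = 1.500 × 35.78 = 53.7.
Round up: n₁ = 54, giving n₂ = 2 × 54 = 108.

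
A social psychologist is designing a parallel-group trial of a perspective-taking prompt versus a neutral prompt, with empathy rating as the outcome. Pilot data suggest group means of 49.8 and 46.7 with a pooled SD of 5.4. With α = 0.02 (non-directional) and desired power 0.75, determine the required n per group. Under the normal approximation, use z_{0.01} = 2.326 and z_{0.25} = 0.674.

Cohen's d = |M₁ − M₂| / SD_pooled = |49.8 − 46.7| / 5.4 = 3.1 / 5.4 = 0.574.
For two independent groups with equal n: n = 2·((z_{α/2} + z_β) / d)².
z_{α/2} + z_β = 2.326 + 0.674 = 3.000.
n = 2 × (3.000 / 0.574)² = 2 × 5.226² = 2 × 27.32 = 54.6.
Round up to the next whole participant.

n = 55 per group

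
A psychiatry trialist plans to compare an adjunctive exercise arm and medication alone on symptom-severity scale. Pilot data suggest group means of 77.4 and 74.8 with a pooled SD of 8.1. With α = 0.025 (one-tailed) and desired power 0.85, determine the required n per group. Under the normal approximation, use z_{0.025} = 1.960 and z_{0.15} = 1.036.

n = 175 per group

Cohen's d = |M₁ − M₂| / SD_pooled = |77.4 − 74.8| / 8.1 = 2.6 / 8.1 = 0.321.
For two independent groups with equal n: n = 2·((z_{α} + z_β) / d)².
z_{α} + z_β = 1.960 + 1.036 = 2.996.
n = 2 × (2.996 / 0.321)² = 2 × 9.333² = 2 × 87.11 = 174.2.
Round up to the next whole participant.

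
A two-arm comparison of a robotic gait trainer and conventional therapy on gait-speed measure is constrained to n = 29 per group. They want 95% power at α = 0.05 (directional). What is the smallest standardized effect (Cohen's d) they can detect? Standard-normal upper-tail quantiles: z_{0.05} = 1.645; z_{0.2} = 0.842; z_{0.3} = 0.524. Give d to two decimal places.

d_min ≈ 0.86

For two independent groups of n = 29 each: d_min = (z_{α} + z_β)·√(2/n).
z-sum = 1.645 + 1.645 = 3.290.
d_min = 3.290 × √(2/29) = 3.290 × 0.2626 = 0.864.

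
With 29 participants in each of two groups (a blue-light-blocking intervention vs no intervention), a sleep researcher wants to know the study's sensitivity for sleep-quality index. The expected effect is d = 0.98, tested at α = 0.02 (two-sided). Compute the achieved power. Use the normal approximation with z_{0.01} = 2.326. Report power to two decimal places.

For two equal groups, power = Φ(d·√(n/2) − z_{α/2}).
d·√(n/2) = 0.98 × √(29/2) = 0.98 × 3.808 = 3.732.
z_β = 3.732 − 2.326 = 1.406.
Power = Φ(1.406) = 0.920.

power ≈ 0.92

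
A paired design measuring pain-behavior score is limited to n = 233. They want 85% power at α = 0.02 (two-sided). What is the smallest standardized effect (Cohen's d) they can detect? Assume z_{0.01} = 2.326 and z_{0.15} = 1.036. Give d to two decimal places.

For a single sample (or paired design) of n = 233: d_min = (z_{α/2} + z_β)/√n.
z-sum = 2.326 + 1.036 = 3.362.
d_min = 3.362 / √233 = 3.362 / 15.264 = 0.220.

d_min ≈ 0.22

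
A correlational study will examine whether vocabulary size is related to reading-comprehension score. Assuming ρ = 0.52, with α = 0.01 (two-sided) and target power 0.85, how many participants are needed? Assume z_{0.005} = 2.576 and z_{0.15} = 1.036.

n = 43

Fisher's z: C = ½·ln((1+r)/(1−r)) = ½·ln(3.1667) = 0.5763.
n = ((z_{α/2} + z_β)/C)² + 3.
(2.576 + 1.036) / 0.5763 = 3.612 / 0.5763 = 6.268.
n = 6.268² + 3 = 39.28 + 3 = 42.3.
Round up.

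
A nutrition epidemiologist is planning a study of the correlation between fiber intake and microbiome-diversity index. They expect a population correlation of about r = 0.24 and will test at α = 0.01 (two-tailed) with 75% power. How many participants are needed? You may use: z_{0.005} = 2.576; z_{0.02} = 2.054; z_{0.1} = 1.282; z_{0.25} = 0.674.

n = 180

Fisher's z: C = ½·ln((1+r)/(1−r)) = ½·ln(1.6316) = 0.2448.
n = ((z_{α/2} + z_β)/C)² + 3.
(2.576 + 0.674) / 0.2448 = 3.250 / 0.2448 = 13.276.
n = 13.276² + 3 = 176.26 + 3 = 179.3.
Round up.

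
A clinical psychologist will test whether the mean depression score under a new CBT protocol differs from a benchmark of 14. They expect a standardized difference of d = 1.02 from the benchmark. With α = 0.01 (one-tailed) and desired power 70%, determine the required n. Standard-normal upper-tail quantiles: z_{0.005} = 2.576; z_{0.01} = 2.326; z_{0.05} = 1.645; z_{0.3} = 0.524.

n = 8

For a one-sample test: n = ((z_{α} + z_β) / d)².
z_{α} + z_β = 2.326 + 0.524 = 2.850.
n = (2.850 / 1.02)² = 2.794² = 7.81.
Round up.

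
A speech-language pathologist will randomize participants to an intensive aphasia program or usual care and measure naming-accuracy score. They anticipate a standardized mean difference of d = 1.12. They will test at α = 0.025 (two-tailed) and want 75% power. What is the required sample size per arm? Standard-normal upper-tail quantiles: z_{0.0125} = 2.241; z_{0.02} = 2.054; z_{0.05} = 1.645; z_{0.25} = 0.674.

For two independent groups with equal n: n = 2·((z_{α/2} + z_β) / d)².
z_{α/2} + z_β = 2.241 + 0.674 = 2.915.
n = 2 × (2.915 / 1.12)² = 2 × 2.603² = 2 × 6.77 = 13.5.
Round up to the next whole participant.

n = 14 per group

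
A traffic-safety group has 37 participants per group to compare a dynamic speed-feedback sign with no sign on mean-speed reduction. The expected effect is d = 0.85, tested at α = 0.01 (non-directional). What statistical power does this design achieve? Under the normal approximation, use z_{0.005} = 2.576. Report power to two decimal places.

For two equal groups, power = Φ(d·√(n/2) − z_{α/2}).
d·√(n/2) = 0.85 × √(37/2) = 0.85 × 4.301 = 3.656.
z_β = 3.656 − 2.576 = 1.080.
Power = Φ(1.080) = 0.860.

power ≈ 0.86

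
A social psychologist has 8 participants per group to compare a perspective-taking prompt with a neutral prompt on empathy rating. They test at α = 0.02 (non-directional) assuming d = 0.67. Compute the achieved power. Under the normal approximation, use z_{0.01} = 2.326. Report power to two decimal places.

power ≈ 0.16

For two equal groups, power = Φ(d·√(n/2) − z_{α/2}).
d·√(n/2) = 0.67 × √(8/2) = 0.67 × 2.000 = 1.340.
z_β = 1.340 − 2.326 = -0.986.
Power = Φ(-0.986) = 0.162.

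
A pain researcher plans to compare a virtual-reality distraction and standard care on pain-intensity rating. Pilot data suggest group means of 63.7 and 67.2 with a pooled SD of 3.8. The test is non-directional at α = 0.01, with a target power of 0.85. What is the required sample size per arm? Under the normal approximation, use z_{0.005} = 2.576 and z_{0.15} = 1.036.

n = 31 per group

Cohen's d = |M₁ − M₂| / SD_pooled = |63.7 − 67.2| / 3.8 = 3.5 / 3.8 = 0.921.
For two independent groups with equal n: n = 2·((z_{α/2} + z_β) / d)².
z_{α/2} + z_β = 2.576 + 1.036 = 3.612.
n = 2 × (3.612 / 0.921)² = 2 × 3.922² = 2 × 15.38 = 30.8.
Round up to the next whole participant.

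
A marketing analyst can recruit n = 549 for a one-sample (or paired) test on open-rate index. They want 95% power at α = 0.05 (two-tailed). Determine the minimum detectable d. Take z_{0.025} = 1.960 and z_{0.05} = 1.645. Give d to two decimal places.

For a single sample (or paired design) of n = 549: d_min = (z_{α/2} + z_β)/√n.
z-sum = 1.960 + 1.645 = 3.605.
d_min = 3.605 / √549 = 3.605 / 23.431 = 0.154.

d_min ≈ 0.15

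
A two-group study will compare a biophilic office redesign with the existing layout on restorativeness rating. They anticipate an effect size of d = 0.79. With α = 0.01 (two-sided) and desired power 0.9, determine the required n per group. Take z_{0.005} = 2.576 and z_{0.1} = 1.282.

For two independent groups with equal n: n = 2·((z_{α/2} + z_β) / d)².
z_{α/2} + z_β = 2.576 + 1.282 = 3.858.
n = 2 × (3.858 / 0.79)² = 2 × 4.884² = 2 × 23.85 = 47.7.
Round up to the next whole participant.

n = 48 per group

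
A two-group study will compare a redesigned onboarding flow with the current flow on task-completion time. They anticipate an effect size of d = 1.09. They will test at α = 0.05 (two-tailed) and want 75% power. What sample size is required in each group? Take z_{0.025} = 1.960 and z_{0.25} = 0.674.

n = 12 per group

For two independent groups with equal n: n = 2·((z_{α/2} + z_β) / d)².
z_{α/2} + z_β = 1.960 + 0.674 = 2.634.
n = 2 × (2.634 / 1.09)² = 2 × 2.417² = 2 × 5.84 = 11.7.
Round up to the next whole participant.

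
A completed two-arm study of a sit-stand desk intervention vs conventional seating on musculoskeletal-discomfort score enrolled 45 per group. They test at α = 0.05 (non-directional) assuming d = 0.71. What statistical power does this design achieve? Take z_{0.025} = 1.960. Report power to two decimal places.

For two equal groups, power = Φ(d·√(n/2) − z_{α/2}).
d·√(n/2) = 0.71 × √(45/2) = 0.71 × 4.743 = 3.368.
z_β = 3.368 − 1.960 = 1.408.
Power = Φ(1.408) = 0.920.

power ≈ 0.92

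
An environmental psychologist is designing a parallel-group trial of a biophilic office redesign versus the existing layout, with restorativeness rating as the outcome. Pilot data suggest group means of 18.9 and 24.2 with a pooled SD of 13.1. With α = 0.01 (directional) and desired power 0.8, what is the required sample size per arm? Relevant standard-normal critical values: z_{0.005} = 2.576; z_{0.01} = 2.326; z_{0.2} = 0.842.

n = 123 per group

Cohen's d = |M₁ − M₂| / SD_pooled = |18.9 − 24.2| / 13.1 = 5.3 / 13.1 = 0.405.
For two independent groups with equal n: n = 2·((z_{α} + z_β) / d)².
z_{α} + z_β = 2.326 + 0.842 = 3.168.
n = 2 × (3.168 / 0.405)² = 2 × 7.822² = 2 × 61.19 = 122.4.
Round up to the next whole participant.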